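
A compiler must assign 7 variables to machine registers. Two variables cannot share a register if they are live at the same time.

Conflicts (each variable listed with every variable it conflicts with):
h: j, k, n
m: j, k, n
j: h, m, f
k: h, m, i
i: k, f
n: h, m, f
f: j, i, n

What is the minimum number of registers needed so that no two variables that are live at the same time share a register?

3

The cycle j-h-k-i-f-j has odd length 5, so it cannot be 2-colored; at least 3 registers are needed.
3 registers suffice: register 1 → {j, k, n}; register 2 → {h, m, f}; register 3 → {i}. Each listed conflict is separated.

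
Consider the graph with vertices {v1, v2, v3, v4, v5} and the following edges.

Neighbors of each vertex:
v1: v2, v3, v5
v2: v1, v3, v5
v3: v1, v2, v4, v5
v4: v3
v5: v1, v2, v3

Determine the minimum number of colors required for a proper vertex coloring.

v1, v2, v3, v5 are mutually adjacent (a clique of size 4), so at least 4 colors are needed.
4 colors suffice: color 1 → {v3}; color 2 → {v2, v4}; color 3 → {v5}; color 4 → {v1}. Each edge has distinct colors on its endpoints.

4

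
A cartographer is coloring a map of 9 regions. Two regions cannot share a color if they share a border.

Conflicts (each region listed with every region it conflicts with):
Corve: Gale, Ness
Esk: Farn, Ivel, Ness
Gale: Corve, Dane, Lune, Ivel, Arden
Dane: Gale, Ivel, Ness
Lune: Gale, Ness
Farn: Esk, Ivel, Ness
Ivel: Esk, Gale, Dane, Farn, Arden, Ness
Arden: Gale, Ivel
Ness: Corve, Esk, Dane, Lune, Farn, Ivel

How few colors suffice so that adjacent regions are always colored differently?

Esk, Farn, Ivel, Ness pairwise conflict, so at least 4 colors are needed.
One proper 4-coloring: Corve=2, Esk=3, Gale=1, Dane=3, Lune=2, Farn=4, Ivel=2, Arden=3, Ness=1. Every pair that conflicts lands in different colors.

4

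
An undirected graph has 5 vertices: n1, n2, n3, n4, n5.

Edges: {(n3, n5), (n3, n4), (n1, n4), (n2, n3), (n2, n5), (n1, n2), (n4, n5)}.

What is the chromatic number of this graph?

3

n3, n4, n5 are pairwise adjacent, so at least 3 colors are needed.
3 colors suffice: color red → {n2, n4}; color blue → {n1, n5}; color green → {n3}. Each edge has distinct colors on its endpoints.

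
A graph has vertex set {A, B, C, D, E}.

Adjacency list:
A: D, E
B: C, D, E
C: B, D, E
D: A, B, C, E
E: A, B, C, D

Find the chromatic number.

4

B, C, D, E form a clique, so at least 4 colors are needed.
4 colors suffice: color red → {D}; color blue → {E}; color green → {A, B}; color yellow → {C}. Each edge has distinct colors on its endpoints.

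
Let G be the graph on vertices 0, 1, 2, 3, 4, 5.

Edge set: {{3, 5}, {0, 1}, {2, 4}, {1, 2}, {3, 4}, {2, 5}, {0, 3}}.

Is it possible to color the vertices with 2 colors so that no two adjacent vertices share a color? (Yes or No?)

The cycle 0-3-4-2-1-0 has odd length 5, so it cannot be 2-colored; at least 3 colors are needed.
So 2 colors are not enough.

No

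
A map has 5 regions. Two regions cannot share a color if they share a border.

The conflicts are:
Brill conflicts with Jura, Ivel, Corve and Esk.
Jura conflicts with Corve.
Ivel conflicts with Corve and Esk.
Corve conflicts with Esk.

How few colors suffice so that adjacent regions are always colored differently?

Brill, Ivel, Corve, Esk all conflict with each other, so at least 4 colors are needed.
4 colors suffice: color 1 → {Corve}; color 2 → {Brill}; color 3 → {Jura, Esk}; color 4 → {Ivel}. No two conflicting regions share a color.

4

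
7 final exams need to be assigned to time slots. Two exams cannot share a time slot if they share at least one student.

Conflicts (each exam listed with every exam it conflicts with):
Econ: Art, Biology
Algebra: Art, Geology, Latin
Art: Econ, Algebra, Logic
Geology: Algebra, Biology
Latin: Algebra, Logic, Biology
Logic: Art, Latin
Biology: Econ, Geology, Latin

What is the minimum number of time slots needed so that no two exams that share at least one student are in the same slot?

3

The cycle Logic-Art-Econ-Biology-Latin-Logic has odd length 5, so it cannot be 2-colored; at least 3 time slots are needed.
3 time slots suffice: time slot 1 → {Art, Geology, Latin}; time slot 2 → {Algebra, Logic, Biology}; time slot 3 → {Econ}. No two conflicting exams share a time slot.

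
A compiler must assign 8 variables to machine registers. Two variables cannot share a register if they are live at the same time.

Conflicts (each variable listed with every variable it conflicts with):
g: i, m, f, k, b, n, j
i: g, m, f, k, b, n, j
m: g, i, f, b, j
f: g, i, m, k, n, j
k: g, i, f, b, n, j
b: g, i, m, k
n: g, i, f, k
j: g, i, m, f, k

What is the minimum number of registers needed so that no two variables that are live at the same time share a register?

5

g, i, f, k, j all conflict with each other, so at least 5 registers are needed.
5 registers suffice: g=1, i=2, m=3, f=4, k=3, b=4, n=5, j=5. No two conflicting variables share a register.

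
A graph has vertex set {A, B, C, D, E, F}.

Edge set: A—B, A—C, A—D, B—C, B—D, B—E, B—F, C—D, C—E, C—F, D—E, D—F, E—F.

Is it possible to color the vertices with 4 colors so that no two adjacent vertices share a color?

B, C, D, E, F are pairwise adjacent (a clique of size 5), so at least 5 colors are needed.
So 4 colors are not enough.

No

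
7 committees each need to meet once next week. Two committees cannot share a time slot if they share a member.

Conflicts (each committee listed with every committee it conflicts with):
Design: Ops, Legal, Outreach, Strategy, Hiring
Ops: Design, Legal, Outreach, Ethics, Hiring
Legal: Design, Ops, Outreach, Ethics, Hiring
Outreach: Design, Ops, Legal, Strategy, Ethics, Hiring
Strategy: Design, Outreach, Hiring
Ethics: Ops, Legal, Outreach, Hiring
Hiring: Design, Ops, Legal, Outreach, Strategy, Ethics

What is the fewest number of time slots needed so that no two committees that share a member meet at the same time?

Design, Ops, Legal, Outreach, Hiring pairwise conflict, so at least 5 time slots are needed.
5 time slots suffice: time slot 1 → {Outreach}; time slot 2 → {Hiring}; time slot 3 → {Design, Ethics}; time slot 4 → {Legal, Strategy}; time slot 5 → {Ops}. No two conflicting committees share a time slot.

5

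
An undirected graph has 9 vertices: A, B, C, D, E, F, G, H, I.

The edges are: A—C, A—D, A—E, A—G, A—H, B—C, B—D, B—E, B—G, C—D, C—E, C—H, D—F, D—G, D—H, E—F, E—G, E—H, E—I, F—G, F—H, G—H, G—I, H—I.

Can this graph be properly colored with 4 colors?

Yes

The chromatic number is 4. A, C, D, H form a clique, so at least 4 colors are needed.
4 colors suffice: A=4, B=3, C=2, D=1, E=1, F=4, G=2, H=3, I=4.
That is already a proper 4-coloring.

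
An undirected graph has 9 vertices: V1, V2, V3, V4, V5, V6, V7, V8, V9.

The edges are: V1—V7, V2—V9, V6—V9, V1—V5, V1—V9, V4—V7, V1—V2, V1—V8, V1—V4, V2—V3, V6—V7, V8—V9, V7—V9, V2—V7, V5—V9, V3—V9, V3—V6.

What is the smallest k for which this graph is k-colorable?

V1, V2, V7, V9 are pairwise adjacent (a clique of size 4), so at least 4 colors are needed.
4 colors suffice: V1=B, V2=Y, V3=B, V4=R, V5=G, V6=Y, V7=G, V8=G, V9=R. Each edge has distinct colors on its endpoints.

4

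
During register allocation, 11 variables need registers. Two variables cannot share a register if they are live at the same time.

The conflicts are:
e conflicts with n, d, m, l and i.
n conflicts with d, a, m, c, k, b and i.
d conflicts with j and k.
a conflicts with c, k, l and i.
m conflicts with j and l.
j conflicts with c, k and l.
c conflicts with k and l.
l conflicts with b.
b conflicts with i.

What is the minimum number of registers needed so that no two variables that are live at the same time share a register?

4

n, a, c, k all conflict with each other, so at least 4 registers are needed.
4 registers suffice: register 1 → {n, l}; register 2 → {e, a, j, b}; register 3 → {d, m, c, i}; register 4 → {k}. Every pair that conflicts lands in different registers.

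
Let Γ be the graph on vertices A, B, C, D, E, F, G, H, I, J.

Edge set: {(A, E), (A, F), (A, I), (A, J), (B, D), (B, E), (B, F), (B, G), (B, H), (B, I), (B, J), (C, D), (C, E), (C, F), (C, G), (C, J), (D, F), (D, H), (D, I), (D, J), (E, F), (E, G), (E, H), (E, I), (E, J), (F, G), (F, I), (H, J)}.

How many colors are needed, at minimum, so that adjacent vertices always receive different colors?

C, E, F, G are pairwise adjacent (a clique of size 4), so at least 4 colors are needed.
4 colors suffice: color red → {D, E}; color blue → {F, J}; color green → {A, B, C}; color yellow → {G, H, I}. No two adjacent vertices share a color.

4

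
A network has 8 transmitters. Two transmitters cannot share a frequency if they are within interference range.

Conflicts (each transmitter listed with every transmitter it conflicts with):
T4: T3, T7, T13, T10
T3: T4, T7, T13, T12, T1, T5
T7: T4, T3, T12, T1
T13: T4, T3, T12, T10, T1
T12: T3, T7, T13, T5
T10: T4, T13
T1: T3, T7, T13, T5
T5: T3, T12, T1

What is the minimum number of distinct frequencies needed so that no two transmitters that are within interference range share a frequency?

T3, T7, T1 pairwise conflict, so at least 3 frequencies are needed.
3 frequencies suffice: T4=3, T3=1, T7=2, T13=2, T12=3, T10=1, T1=3, T5=2. Each listed conflict is separated.

3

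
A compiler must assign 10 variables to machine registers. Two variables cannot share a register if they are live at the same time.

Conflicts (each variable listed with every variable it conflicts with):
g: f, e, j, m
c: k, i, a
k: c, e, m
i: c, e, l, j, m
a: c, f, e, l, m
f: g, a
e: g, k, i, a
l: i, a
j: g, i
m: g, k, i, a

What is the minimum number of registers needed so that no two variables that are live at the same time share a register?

2

i and l conflict, so at least 2 registers are needed.
2 registers suffice: register 1 → {g, k, i, a}; register 2 → {c, f, e, l, j, m}. Every pair that conflicts lands in different registers.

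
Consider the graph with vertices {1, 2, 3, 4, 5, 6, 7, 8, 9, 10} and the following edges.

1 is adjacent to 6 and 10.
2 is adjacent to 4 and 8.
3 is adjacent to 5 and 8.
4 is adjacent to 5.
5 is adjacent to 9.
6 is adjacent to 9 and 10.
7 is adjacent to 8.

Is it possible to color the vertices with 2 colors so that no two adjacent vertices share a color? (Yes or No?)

No

1, 6, 10 are pairwise adjacent, so at least 3 colors are needed.
So 2 colors are not enough.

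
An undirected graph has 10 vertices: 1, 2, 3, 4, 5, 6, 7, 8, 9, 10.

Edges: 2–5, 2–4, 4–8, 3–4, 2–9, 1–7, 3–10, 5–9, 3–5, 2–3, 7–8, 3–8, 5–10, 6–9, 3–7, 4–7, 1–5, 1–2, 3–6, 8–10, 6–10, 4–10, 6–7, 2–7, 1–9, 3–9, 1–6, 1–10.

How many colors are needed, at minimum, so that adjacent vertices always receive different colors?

3, 4, 7, 8 are mutually adjacent (a clique of size 4), so at least 4 colors are needed.
A valid assignment using 4 colors: 1=red, 2=green, 3=red, 4=yellow, 5=yellow, 6=green, 7=blue, 8=green, 9=blue, 10=blue. Each edge has distinct colors on its endpoints.

4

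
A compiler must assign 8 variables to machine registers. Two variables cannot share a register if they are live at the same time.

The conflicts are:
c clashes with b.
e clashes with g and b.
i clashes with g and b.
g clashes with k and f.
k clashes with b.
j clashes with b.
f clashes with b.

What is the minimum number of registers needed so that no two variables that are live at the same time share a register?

e and g conflict, so at least 2 registers are needed.
2 registers suffice: register 1 → {g, b}; register 2 → {c, e, i, k, j, f}. No two conflicting variables share a register.

2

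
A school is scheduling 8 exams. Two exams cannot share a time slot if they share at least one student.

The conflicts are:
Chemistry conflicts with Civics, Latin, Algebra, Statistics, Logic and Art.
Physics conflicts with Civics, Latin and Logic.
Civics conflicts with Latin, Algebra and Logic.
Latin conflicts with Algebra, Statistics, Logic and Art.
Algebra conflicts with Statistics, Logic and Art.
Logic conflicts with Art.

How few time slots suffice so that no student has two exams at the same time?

5

Chemistry, Civics, Latin, Algebra, Logic all conflict with each other, so at least 5 time slots are needed.
Using 5 time slots: Chemistry=3, Physics=3, Civics=5, Latin=1, Algebra=4, Statistics=2, Logic=2, Art=5. Every pair that conflicts lands in different time slots.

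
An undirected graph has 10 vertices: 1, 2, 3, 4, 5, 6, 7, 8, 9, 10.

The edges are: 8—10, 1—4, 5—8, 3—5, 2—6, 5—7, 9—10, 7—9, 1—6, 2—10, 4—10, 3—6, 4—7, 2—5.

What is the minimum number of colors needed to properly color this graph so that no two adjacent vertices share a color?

The cycle 2-5-7-4-10-2 has odd length 5, so it cannot be 2-colored; at least 3 colors are needed.
3 colors suffice: 1=blue, 2=blue, 3=blue, 4=green, 5=red, 6=red, 7=blue, 8=blue, 9=green, 10=red. No two adjacent vertices share a color.

3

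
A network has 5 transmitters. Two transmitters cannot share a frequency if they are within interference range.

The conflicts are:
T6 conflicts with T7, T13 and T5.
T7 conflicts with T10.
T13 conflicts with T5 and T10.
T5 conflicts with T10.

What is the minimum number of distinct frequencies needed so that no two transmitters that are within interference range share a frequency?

3

T13, T5, T10 pairwise conflict, so at least 3 frequencies are needed.
A valid assignment using 3 frequencies: T6=3, T7=1, T13=2, T5=1, T10=3. Every pair that conflicts lands in different frequencies.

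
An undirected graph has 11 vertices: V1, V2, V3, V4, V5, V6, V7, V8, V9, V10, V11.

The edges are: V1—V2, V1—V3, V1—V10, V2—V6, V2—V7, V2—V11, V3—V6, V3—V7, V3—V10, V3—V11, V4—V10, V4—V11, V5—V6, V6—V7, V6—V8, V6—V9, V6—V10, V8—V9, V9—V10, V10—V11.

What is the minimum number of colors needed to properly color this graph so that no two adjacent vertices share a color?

3

V4, V10, V11 are pairwise adjacent, so at least 3 colors are needed.
3 colors suffice: color 1 → {V1, V6, V11}; color 2 → {V5, V7, V8, V10}; color 3 → {V2, V3, V4, V9}. Each edge has distinct colors on its endpoints.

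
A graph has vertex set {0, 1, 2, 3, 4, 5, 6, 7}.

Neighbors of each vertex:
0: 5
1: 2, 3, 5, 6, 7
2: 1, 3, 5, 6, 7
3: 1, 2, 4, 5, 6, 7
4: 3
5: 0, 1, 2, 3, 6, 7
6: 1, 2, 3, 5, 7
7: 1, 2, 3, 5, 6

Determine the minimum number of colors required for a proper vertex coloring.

1, 2, 3, 5, 6, 7 form a clique, so at least 6 colors are needed.
6 colors suffice: 0=b, 1=f, 2=c, 3=b, 4=a, 5=a, 6=d, 7=e. Every edge joins two different colors.

6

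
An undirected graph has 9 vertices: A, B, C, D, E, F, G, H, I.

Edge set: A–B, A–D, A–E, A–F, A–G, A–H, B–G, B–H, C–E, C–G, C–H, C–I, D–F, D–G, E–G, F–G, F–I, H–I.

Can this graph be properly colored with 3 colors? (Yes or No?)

No

A, D, F, G are pairwise adjacent (a clique of size 4), so at least 4 colors are needed.
So 3 colors are not enough.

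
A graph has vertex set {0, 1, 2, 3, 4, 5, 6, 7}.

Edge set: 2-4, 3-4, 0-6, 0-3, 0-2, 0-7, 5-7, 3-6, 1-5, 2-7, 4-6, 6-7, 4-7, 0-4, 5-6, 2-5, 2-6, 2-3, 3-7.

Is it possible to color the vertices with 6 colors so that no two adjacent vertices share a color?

The chromatic number is 6. 0, 2, 3, 4, 6, 7 form a clique, so at least 6 colors are needed.
6 colors suffice: color red → {1, 2}; color blue → {7}; color green → {6}; color yellow → {0, 5}; color purple → {3}; color orange → {4}.
That is already a proper 6-coloring.

Yes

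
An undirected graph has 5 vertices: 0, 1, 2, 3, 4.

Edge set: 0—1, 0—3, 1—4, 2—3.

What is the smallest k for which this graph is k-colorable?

2

0 and 1 are adjacent, so at least 2 colors are needed.
2 colors suffice: color red → {0, 2, 4}; color blue → {1, 3}. No two adjacent vertices share a color.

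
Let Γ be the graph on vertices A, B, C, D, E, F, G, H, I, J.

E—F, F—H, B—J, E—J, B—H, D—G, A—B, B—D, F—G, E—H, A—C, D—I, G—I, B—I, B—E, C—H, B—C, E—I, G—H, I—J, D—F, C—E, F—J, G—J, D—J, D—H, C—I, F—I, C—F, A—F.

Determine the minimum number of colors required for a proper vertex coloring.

5

D, F, G, I, J are pairwise adjacent (a clique of size 5), so at least 5 colors are needed.
A valid assignment using 5 colors: A=2, B=1, C=4, D=3, E=3, F=1, G=5, H=2, I=2, J=4. Each edge has distinct colors on its endpoints.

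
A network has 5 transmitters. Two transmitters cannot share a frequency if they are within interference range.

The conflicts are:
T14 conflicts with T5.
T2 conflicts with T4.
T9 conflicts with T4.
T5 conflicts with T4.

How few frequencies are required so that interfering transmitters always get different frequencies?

T9 and T4 conflict, so at least 2 frequencies are needed.
2 frequencies suffice: frequency 1 → {T14, T4}; frequency 2 → {T2, T9, T5}. No two conflicting transmitters share a frequency.

2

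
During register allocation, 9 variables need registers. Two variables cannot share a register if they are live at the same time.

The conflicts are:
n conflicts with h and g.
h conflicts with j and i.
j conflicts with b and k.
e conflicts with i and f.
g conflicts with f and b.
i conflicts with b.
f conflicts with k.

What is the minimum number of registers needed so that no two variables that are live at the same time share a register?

3

The cycle b-i-h-n-g-b has odd length 5, so it cannot be 2-colored; at least 3 registers are needed.
3 registers suffice: n=3, h=1, j=2, e=3, g=2, i=2, f=1, b=1, k=3. Every pair that conflicts lands in different registers.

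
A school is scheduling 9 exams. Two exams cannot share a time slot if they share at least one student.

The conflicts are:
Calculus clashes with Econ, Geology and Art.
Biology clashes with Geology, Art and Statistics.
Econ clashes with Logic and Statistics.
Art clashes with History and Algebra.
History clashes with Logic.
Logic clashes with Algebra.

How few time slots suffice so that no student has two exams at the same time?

The cycle Geology-Biology-Statistics-Econ-Calculus-Geology has odd length 5, so it cannot be 2-colored; at least 3 time slots are needed.
3 time slots suffice: time slot 1 → {Geology, Art, Logic, Statistics}; time slot 2 → {Calculus, Biology, History, Algebra}; time slot 3 → {Econ}. Every pair that conflicts lands in different time slots.

3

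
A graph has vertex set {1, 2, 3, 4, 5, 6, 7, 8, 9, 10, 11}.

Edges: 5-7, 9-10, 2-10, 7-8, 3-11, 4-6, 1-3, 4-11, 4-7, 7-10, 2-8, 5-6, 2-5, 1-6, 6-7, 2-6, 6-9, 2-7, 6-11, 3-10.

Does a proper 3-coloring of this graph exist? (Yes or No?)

No

2, 5, 6, 7 are pairwise adjacent (a clique of size 4), so at least 4 colors are needed.
So 3 colors are not enough.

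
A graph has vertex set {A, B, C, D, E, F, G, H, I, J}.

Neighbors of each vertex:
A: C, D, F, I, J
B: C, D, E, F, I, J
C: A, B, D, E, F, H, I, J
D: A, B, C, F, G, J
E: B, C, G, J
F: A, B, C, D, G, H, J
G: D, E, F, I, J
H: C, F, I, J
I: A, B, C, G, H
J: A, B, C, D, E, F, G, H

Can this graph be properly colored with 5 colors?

The chromatic number is 5. A, C, D, F, J are pairwise adjacent (a clique of size 5), so at least 5 colors are needed.
5 colors suffice: color red → {C, G}; color blue → {I, J}; color green → {E, F}; color yellow → {D, H}; color purple → {A, B}.
That is already a proper 5-coloring.

Yes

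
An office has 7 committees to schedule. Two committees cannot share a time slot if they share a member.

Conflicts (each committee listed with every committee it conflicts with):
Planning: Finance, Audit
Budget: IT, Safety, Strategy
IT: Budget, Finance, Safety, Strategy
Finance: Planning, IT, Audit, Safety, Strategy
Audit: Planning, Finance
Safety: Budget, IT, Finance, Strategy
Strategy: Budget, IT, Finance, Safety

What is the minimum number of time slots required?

Budget, IT, Safety, Strategy pairwise conflict, so at least 4 time slots are needed.
A valid assignment using 4 time slots: Planning=3, Budget=1, IT=4, Finance=1, Audit=2, Safety=3, Strategy=2. Every pair that conflicts lands in different time slots.

4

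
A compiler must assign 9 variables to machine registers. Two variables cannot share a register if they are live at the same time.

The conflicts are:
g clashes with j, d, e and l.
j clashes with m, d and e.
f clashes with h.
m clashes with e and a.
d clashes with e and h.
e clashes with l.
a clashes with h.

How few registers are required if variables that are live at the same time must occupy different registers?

4

g, j, d, e pairwise conflict, so at least 4 registers are needed.
4 registers suffice: register 1 → {e, h}; register 2 → {j, f, a, l}; register 3 → {m, d}; register 4 → {g}. No two conflicting variables share a register.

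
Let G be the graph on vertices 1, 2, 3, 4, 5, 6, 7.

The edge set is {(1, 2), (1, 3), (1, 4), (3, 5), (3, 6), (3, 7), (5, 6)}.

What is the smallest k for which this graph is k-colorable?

3

3, 5, 6 form a triangle, so at least 3 colors are needed.
One proper 3-coloring: 1=b, 2=a, 3=a, 4=a, 5=c, 6=b, 7=b. No two adjacent vertices share a color.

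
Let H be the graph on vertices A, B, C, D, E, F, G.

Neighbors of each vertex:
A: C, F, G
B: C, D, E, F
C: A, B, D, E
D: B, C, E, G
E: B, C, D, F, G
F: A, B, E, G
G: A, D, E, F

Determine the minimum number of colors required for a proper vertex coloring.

B, C, D, E are mutually adjacent (a clique of size 4), so at least 4 colors are needed.
4 colors suffice: color red → {A, E}; color blue → {C, G}; color green → {D, F}; color yellow → {B}. Every edge joins two different colors.

4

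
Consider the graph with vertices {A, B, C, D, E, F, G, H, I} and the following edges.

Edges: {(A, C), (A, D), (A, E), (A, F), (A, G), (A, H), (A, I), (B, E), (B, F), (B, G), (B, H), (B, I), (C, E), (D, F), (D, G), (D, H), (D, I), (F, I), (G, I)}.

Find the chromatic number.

4

A, D, G, I form a clique, so at least 4 colors are needed.
4 colors suffice: A=1, B=1, C=3, D=3, E=2, F=4, G=4, H=2, I=2. No two adjacent vertices share a color.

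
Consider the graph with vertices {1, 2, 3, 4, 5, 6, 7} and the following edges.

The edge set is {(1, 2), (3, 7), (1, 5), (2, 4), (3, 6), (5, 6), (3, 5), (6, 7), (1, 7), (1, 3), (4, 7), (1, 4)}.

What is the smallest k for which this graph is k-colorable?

3

1, 2, 4 are pairwise adjacent, so at least 3 colors are needed.
3 colors suffice: color a → {1, 6}; color b → {3, 4}; color c → {2, 5, 7}. No two adjacent vertices share a color.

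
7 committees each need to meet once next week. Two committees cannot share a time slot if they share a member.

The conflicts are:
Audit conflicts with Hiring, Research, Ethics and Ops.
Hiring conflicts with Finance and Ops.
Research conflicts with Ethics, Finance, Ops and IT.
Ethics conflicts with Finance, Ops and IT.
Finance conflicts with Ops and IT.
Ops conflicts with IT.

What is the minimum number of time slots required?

5

Research, Ethics, Finance, Ops, IT are mutually in conflict, so at least 5 time slots are needed.
5 time slots suffice: time slot 1 → {Ops}; time slot 2 → {Hiring, Research}; time slot 3 → {Ethics}; time slot 4 → {Audit, Finance}; time slot 5 → {IT}. Each listed conflict is separated.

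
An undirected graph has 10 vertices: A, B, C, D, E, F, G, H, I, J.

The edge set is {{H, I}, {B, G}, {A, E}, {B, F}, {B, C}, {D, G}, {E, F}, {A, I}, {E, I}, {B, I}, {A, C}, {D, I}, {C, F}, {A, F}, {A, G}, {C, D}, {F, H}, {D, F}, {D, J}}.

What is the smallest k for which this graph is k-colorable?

A, E, F are pairwise adjacent, so at least 3 colors are needed.
3 colors suffice: A=2, B=2, C=3, D=2, E=3, F=1, G=1, H=2, I=1, J=1. Each edge has distinct colors on its endpoints.

3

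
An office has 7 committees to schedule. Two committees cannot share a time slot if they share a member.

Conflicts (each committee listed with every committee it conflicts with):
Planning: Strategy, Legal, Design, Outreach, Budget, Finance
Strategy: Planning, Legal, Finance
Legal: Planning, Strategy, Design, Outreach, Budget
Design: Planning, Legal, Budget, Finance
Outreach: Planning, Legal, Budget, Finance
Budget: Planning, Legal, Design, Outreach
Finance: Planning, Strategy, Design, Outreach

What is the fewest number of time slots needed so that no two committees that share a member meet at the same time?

Planning, Legal, Design, Budget pairwise conflict, so at least 4 time slots are needed.
4 time slots suffice: time slot 1 → {Planning}; time slot 2 → {Legal, Finance}; time slot 3 → {Strategy, Budget}; time slot 4 → {Design, Outreach}. Every pair that conflicts lands in different time slots.

4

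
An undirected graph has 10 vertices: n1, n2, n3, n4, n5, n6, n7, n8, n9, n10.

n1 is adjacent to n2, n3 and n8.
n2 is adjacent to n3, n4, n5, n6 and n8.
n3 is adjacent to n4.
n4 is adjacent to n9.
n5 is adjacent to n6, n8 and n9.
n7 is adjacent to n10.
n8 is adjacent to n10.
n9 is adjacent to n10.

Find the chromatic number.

n1, n2, n3 are mutually adjacent, so at least 3 colors are needed.
3 colors suffice: color R → {n2, n10}; color B → {n3, n6, n7, n8, n9}; color G → {n1, n4, n5}. No two adjacent vertices share a color.

3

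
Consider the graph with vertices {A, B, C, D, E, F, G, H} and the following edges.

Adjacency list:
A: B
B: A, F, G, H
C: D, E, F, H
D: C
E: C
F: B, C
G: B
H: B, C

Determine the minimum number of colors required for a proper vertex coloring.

2

C and D are adjacent, so at least 2 colors are needed.
A valid assignment using 2 colors: A=blue, B=red, C=red, D=blue, E=blue, F=blue, G=blue, H=blue. No two adjacent vertices share a color.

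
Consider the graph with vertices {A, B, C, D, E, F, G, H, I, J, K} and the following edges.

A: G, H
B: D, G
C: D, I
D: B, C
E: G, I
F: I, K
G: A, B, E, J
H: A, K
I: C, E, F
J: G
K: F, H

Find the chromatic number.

The cycle K-H-A-G-E-I-F-K has odd length 7, so it cannot be 2-colored; at least 3 colors are needed.
3 colors suffice: color 1 → {D, G, H, I}; color 2 → {A, B, C, E, F, J}; color 3 → {K}. Every edge joins two different colors.

3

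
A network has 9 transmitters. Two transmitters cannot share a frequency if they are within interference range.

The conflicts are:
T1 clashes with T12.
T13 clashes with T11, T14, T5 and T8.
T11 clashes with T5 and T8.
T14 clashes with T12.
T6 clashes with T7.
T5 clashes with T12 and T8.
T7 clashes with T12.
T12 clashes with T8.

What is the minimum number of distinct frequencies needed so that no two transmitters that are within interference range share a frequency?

4

T13, T11, T5, T8 all conflict with each other, so at least 4 frequencies are needed.
4 frequencies suffice: frequency 1 → {T13, T6, T12}; frequency 2 → {T1, T14, T5, T7}; frequency 3 → {T8}; frequency 4 → {T11}. Every pair that conflicts lands in different frequencies.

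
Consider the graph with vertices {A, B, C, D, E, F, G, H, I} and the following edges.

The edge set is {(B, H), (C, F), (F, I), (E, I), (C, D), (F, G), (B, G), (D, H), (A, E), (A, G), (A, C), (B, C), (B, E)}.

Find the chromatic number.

The cycle F-C-A-E-I-F has odd length 5, so it cannot be 2-colored; at least 3 colors are needed.
One proper 3-coloring: A=1, B=1, C=2, D=1, E=2, F=1, G=2, H=2, I=3. No two adjacent vertices share a color.

3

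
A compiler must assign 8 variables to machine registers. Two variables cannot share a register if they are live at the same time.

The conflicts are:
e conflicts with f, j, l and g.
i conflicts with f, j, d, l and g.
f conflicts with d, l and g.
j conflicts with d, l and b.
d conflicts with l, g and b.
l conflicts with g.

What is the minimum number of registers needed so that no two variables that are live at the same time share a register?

i, f, d, l, g pairwise conflict, so at least 5 registers are needed.
5 registers suffice: register 1 → {e, d}; register 2 → {l, b}; register 3 → {f, j}; register 4 → {i}; register 5 → {g}. Each listed conflict is separated.

5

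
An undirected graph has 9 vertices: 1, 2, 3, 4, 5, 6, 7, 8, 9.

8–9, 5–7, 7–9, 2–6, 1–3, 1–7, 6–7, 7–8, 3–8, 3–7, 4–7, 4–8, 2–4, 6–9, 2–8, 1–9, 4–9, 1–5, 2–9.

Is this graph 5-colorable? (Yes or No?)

The chromatic number is 4. 2, 4, 8, 9 are pairwise adjacent (a clique of size 4), so at least 4 colors are needed.
One proper 4-coloring: 1=c, 2=a, 3=b, 4=d, 5=b, 6=c, 7=a, 8=c, 9=b.
Since 5 ≥ 4, a proper 5-coloring certainly exists.

Yes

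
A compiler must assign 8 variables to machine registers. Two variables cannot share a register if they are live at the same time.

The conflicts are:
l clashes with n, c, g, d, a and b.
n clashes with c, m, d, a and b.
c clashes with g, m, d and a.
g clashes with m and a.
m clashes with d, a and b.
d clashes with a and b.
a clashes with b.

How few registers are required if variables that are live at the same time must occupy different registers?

n, c, m, d, a are mutually in conflict, so at least 5 registers are needed.
5 registers suffice: l=2, n=5, c=4, g=3, m=2, d=3, a=1, b=4. Every pair that conflicts lands in different registers.

5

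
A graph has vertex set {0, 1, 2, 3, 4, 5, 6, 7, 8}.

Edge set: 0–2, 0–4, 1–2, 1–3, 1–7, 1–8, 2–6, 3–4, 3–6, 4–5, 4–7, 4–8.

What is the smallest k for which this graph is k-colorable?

The cycle 1-7-4-0-2-1 has odd length 5, so it cannot be 2-colored; at least 3 colors are needed.
3 colors suffice: color red → {1, 4, 6}; color blue → {2, 3, 5, 7, 8}; color green → {0}. No two adjacent vertices share a color.

3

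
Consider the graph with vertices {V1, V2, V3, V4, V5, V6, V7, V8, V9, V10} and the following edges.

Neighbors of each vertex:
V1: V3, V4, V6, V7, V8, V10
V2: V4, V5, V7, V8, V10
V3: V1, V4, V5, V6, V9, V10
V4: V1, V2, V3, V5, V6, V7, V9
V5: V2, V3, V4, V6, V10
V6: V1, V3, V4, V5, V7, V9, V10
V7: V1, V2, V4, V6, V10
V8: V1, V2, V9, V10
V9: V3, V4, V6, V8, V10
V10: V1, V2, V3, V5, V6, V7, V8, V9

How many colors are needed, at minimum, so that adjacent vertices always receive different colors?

4

V1, V3, V6, V10 are mutually adjacent (a clique of size 4), so at least 4 colors are needed.
One proper 4-coloring: V1=Y, V2=B, V3=G, V4=R, V5=Y, V6=B, V7=G, V8=G, V9=Y, V10=R. No two adjacent vertices share a color.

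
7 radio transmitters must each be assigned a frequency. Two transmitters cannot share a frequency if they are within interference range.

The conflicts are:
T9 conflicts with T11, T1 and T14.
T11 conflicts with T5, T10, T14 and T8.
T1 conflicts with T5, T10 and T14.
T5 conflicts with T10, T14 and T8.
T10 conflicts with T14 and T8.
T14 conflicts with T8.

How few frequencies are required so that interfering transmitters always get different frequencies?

T11, T5, T10, T14, T8 all conflict with each other, so at least 5 frequencies are needed.
Using 5 frequencies: T9=2, T11=4, T1=4, T5=3, T10=2, T14=1, T8=5. Each listed conflict is separated.

5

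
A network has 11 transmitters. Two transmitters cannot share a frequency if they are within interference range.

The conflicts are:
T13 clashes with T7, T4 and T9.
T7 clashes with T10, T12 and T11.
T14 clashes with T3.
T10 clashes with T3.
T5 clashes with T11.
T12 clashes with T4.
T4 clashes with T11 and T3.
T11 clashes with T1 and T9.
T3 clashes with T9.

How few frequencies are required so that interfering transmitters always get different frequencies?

The cycle T3-T9-T11-T7-T10-T3 has odd length 5, so it cannot be 2-colored; at least 3 frequencies are needed.
3 frequencies suffice: frequency 1 → {T13, T12, T11, T3}; frequency 2 → {T7, T14, T5, T4, T1, T9}; frequency 3 → {T10}. No two conflicting transmitters share a frequency.

3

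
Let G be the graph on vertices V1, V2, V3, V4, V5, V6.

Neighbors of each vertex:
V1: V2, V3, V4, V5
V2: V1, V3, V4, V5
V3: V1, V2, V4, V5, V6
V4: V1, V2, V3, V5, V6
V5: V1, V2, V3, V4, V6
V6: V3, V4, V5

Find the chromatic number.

V1, V2, V3, V4, V5 are pairwise adjacent (a clique of size 5), so at least 5 colors are needed.
5 colors suffice: color 1 → {V5}; color 2 → {V3}; color 3 → {V4}; color 4 → {V1, V6}; color 5 → {V2}. No two adjacent vertices share a color.

5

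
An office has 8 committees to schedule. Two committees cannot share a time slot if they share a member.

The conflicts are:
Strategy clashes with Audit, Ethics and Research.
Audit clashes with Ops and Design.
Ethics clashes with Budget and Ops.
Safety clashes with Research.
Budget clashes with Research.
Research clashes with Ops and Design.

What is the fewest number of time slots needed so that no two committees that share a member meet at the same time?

2

Safety and Research conflict, so at least 2 time slots are needed.
A valid assignment using 2 time slots: Strategy=2, Audit=1, Ethics=1, Safety=2, Budget=2, Research=1, Ops=2, Design=2. No two conflicting committees share a time slot.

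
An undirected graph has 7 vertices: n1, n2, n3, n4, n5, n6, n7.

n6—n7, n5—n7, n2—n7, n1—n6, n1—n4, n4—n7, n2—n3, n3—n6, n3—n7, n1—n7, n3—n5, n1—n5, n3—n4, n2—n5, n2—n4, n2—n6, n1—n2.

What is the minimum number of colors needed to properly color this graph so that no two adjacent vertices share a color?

4

n1, n2, n5, n7 are mutually adjacent (a clique of size 4), so at least 4 colors are needed.
A valid assignment using 4 colors: n1=3, n2=1, n3=3, n4=4, n5=4, n6=4, n7=2. Every edge joins two different colors.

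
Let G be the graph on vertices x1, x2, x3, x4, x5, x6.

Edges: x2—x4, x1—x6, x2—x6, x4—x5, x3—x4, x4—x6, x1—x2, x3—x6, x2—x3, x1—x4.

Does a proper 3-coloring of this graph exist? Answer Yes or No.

No

x2, x3, x4, x6 form a clique, so at least 4 colors are needed.
So 3 colors are not enough.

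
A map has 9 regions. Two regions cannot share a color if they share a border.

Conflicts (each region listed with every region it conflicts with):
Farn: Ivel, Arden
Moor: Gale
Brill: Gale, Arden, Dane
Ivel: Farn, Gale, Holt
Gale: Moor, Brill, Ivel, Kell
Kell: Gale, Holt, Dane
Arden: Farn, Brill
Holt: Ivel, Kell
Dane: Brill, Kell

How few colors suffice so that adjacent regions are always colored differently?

3

The cycle Brill-Arden-Farn-Ivel-Gale-Brill has odd length 5, so it cannot be 2-colored; at least 3 colors are needed.
A valid assignment using 3 colors: Farn=1, Moor=2, Brill=2, Ivel=2, Gale=1, Kell=2, Arden=3, Holt=1, Dane=1. Every pair that conflicts lands in different colors.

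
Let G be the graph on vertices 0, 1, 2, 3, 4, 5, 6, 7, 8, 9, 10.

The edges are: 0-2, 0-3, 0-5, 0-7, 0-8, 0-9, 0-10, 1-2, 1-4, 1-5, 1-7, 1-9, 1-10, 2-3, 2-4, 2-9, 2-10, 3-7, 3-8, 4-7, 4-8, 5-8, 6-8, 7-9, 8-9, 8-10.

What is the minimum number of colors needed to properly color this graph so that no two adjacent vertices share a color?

3

0, 2, 3 are mutually adjacent, so at least 3 colors are needed.
3 colors suffice: color a → {2, 7, 8}; color b → {0, 1, 6}; color c → {3, 4, 5, 9, 10}. Each edge has distinct colors on its endpoints.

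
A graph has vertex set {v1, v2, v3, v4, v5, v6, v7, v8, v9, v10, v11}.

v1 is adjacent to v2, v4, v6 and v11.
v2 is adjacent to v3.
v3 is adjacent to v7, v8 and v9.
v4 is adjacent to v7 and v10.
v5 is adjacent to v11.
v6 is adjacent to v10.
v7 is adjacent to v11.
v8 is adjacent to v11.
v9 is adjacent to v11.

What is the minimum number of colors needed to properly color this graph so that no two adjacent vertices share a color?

The cycle v9-v11-v1-v2-v3-v9 has odd length 5, so it cannot be 2-colored; at least 3 colors are needed.
3 colors suffice: color 1 → {v3, v4, v6, v11}; color 2 → {v1, v5, v7, v8, v9, v10}; color 3 → {v2}. No two adjacent vertices share a color.

3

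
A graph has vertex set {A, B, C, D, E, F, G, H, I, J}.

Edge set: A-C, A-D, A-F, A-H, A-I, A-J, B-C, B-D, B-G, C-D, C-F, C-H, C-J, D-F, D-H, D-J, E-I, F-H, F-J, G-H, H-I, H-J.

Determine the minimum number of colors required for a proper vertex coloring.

A, C, D, F, H, J form a clique, so at least 6 colors are needed.
6 colors suffice: color 1 → {B, E, H}; color 2 → {C, G, I}; color 3 → {D}; color 4 → {A}; color 5 → {F}; color 6 → {J}. No two adjacent vertices share a color.

6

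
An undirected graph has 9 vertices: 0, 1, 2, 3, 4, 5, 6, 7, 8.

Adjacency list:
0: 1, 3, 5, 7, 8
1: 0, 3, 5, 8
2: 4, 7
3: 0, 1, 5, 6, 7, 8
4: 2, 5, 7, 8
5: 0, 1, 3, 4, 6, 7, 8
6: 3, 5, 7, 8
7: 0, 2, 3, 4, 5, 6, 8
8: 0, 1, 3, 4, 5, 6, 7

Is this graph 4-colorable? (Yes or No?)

0, 1, 3, 5, 8 are mutually adjacent (a clique of size 5), so at least 5 colors are needed.
So 4 colors are not enough.

No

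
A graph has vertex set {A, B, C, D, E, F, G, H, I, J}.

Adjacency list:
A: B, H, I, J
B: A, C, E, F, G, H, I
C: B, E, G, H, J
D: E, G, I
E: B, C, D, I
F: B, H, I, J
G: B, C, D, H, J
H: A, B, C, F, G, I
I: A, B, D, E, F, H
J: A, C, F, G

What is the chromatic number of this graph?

B, C, G, H are mutually adjacent (a clique of size 4), so at least 4 colors are needed.
A valid assignment using 4 colors: A=4, B=1, C=2, D=1, E=3, F=4, G=4, H=3, I=2, J=1. Each edge has distinct colors on its endpoints.

4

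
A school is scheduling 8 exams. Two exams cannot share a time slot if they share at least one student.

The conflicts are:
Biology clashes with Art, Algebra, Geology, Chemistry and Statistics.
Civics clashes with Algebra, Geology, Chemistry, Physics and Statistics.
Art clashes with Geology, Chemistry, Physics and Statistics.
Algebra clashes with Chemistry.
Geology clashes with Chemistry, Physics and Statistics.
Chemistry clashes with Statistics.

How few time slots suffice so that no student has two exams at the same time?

5

Biology, Art, Geology, Chemistry, Statistics are mutually in conflict, so at least 5 time slots are needed.
A valid assignment using 5 time slots: Biology=4, Civics=4, Art=5, Algebra=2, Geology=2, Chemistry=1, Physics=1, Statistics=3. Each listed conflict is separated.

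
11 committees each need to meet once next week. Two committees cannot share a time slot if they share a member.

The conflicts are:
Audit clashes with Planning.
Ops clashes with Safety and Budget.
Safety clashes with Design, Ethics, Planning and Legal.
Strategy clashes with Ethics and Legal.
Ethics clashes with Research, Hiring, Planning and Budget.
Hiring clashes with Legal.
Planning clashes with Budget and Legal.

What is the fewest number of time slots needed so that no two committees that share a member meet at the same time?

3

Safety, Planning, Legal are mutually in conflict, so at least 3 time slots are needed.
A valid assignment using 3 time slots: Audit=1, Ops=1, Safety=3, Strategy=2, Design=1, Ethics=1, Research=2, Hiring=2, Planning=2, Budget=3, Legal=1. Every pair that conflicts lands in different time slots.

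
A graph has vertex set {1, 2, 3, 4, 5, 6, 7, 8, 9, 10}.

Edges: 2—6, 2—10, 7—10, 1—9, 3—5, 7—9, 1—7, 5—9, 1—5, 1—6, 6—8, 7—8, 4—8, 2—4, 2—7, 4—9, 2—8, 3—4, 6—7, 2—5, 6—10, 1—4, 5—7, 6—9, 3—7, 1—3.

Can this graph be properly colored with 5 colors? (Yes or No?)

Yes

The chromatic number is 4. 1, 6, 7, 9 are mutually adjacent (a clique of size 4), so at least 4 colors are needed.
One proper 4-coloring: 1=blue, 2=blue, 3=yellow, 4=red, 5=green, 6=green, 7=red, 8=yellow, 9=yellow, 10=yellow.
Since 5 ≥ 4, a proper 5-coloring certainly exists.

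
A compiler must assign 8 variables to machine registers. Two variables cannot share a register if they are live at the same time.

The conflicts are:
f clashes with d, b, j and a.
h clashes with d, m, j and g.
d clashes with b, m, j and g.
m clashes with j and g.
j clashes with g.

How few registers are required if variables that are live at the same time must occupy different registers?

h, d, m, j, g are mutually in conflict, so at least 5 registers are needed.
5 registers suffice: register 1 → {d, a}; register 2 → {b, j}; register 3 → {f, g}; register 4 → {m}; register 5 → {h}. No two conflicting variables share a register.

5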